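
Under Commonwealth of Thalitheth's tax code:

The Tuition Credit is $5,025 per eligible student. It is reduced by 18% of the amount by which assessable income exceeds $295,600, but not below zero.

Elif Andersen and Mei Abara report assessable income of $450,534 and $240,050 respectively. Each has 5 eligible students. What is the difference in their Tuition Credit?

Elif ($450,534): Tuition Credit: base = 5 × $5,025 = $25,125. 18% of the $154,934 excess over $295,600 is $27,888.12 ≥ base, so the credit is $0.
Mei ($240,050): Tuition Credit: base = 5 × $5,025 = $25,125. $240,050 is at or below the $295,600 threshold, so the full $25,125 applies.
Difference: |$0 − $25,125| = $25,125.

$25,125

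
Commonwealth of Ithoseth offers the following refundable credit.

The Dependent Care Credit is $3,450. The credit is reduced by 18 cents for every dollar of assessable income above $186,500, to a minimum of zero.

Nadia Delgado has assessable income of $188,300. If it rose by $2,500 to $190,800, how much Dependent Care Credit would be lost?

$450

At $188,300 — 18% of the $1,800 excess over $186,500 is $324; credit = $3,450 − $324 = $3,126.
At $190,800 — 18% of the $4,300 excess over $186,500 is $774; credit = $3,450 − $774 = $2,676.
Lost: $3,126 − $2,676 = $450.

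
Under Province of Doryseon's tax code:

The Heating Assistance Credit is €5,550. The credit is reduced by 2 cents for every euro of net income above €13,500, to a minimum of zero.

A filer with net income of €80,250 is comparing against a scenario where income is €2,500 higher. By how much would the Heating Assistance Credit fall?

At €80,250 — 2% of the €66,750 excess over €13,500 is €1,335; credit = €5,550 − €1,335 = €4,215.
At €82,750 — 2% of the €69,250 excess over €13,500 is €1,385; credit = €5,550 − €1,385 = €4,165.
Lost: €4,215 − €4,165 = €50.

€50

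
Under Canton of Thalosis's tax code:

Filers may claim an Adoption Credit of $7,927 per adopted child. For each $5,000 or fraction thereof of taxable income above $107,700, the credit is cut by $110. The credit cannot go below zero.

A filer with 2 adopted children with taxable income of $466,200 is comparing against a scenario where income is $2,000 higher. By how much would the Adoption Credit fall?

$110

At $466,200 — base = 2 × $7,927 = $15,854. income exceeds $107,700 by $358,500, which is 72 full-or-partial $5,000 increments; reduction = 72 × $110 = $7,920, leaving $7,934.
At $468,200 — base = 2 × $7,927 = $15,854. income exceeds $107,700 by $360,500, which is 73 full-or-partial $5,000 increments; reduction = 73 × $110 = $8,030, leaving $7,824.
Lost: $7,934 − $7,824 = $110.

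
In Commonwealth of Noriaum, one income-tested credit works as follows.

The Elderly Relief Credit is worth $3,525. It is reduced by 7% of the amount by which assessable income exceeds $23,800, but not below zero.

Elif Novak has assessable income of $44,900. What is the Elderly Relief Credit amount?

Elderly Relief Credit: 7% of the $21,100 excess over $23,800 is $1,477; credit = $3,525 − $1,477 = $2,048.

$2,048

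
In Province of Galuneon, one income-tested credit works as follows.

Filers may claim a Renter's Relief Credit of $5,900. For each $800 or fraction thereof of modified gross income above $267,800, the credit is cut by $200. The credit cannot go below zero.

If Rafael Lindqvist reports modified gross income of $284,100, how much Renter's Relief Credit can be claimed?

Renter's Relief Credit: income exceeds $267,800 by $16,300, which is 21 full-or-partial $800 increments; reduction = 21 × $200 = $4,200, leaving $1,700.

$1,700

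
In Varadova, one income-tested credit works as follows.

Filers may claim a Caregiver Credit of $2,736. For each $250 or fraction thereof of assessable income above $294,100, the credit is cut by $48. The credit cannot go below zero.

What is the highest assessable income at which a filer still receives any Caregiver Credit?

$308,100

After 56 increments the reduction is 56 × $48 = $2,688, leaving $48; one more increment wipes it out. Increment 56 ends at excess 56 × $250 = $14,000, so the highest qualifying income is $294,100 + $14,000 = $308,100.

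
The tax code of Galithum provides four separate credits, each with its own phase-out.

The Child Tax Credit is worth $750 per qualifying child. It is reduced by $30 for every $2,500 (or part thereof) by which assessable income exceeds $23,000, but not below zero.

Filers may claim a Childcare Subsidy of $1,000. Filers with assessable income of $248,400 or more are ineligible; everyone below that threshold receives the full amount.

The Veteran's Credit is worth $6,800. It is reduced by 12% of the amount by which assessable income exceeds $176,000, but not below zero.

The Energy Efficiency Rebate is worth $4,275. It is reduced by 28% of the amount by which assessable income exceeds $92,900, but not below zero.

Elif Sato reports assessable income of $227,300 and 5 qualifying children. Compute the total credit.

$2,934

Child Tax Credit: base = 5 × $750 = $3,750. income exceeds $23,000 by $204,300, which is 82 full-or-partial $2,500 increments; reduction = 82 × $30 = $2,460, leaving $1,290.
Childcare Subsidy: $227,300 is below the $248,400 cutoff, so the full $1,000 applies.
Veteran's Credit: 12% of the $51,300 excess over $176,000 is $6,156; credit = $6,800 − $6,156 = $644.
Energy Efficiency Rebate: 28% of the $134,400 excess over $92,900 is $37,632 ≥ base, so the credit is $0.
Total: $1,290 + $1,000 + $644 + $0 = $2,934.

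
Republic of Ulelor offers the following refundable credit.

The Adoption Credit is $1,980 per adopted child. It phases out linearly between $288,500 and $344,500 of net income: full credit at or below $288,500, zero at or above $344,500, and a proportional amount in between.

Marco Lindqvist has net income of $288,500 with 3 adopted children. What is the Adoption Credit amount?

$5,940

Adoption Credit: base = 3 × $1,980 = $5,940. $288,500 is at or below the $288,500 threshold, so the full $5,940 applies.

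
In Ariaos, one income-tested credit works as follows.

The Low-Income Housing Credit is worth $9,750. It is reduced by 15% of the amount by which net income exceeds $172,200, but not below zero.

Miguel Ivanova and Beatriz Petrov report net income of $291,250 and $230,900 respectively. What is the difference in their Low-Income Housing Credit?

Miguel ($291,250): Low-Income Housing Credit: 15% of the $119,050 excess over $172,200 is $17,857.50 ≥ base, so the credit is $0.
Beatriz ($230,900): Low-Income Housing Credit: 15% of the $58,700 excess over $172,200 is $8,805; credit = $9,750 − $8,805 = $945.
Difference: |$0 − $945| = $945.

$945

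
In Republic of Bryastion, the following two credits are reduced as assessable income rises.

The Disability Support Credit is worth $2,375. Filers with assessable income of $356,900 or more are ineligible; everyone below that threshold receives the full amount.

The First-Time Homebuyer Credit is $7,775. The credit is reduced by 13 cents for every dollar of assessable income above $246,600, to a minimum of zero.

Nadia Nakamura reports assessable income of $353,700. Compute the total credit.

$2,375

Disability Support Credit: $353,700 is below the $356,900 cutoff, so the full $2,375 applies.
First-Time Homebuyer Credit: 13% of the $107,100 excess over $246,600 is $13,923 ≥ base, so the credit is $0.
Total: $2,375 + $0 = $2,375.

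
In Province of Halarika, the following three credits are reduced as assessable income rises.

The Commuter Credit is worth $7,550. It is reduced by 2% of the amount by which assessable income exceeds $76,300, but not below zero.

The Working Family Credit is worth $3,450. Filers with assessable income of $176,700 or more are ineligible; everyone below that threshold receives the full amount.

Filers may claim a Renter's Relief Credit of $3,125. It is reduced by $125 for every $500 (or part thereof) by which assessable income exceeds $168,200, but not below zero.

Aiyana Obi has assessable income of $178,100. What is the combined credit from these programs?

$6,139

Commuter Credit: 2% of the $101,800 excess over $76,300 is $2,036; credit = $7,550 − $2,036 = $5,514.
Working Family Credit: $178,100 meets or exceeds the $176,700 cutoff, so the credit is $0.
Renter's Relief Credit: income exceeds $168,200 by $9,900, which is 20 full-or-partial $500 increments; reduction = 20 × $125 = $2,500, leaving $625.
Total: $5,514 + $0 + $625 = $6,139.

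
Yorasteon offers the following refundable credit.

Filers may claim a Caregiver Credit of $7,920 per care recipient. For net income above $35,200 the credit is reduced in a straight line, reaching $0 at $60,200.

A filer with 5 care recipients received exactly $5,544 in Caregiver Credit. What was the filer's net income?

Full credit = 5 × $7,920 = $39,600.
$5,544 is 5,544/39,600 of the full $39,600, so 34,056/39,600 of the $25,000 range has been used: income = $35,200 + $25,000 × 34,056/39,600 = $56,700.

$56,700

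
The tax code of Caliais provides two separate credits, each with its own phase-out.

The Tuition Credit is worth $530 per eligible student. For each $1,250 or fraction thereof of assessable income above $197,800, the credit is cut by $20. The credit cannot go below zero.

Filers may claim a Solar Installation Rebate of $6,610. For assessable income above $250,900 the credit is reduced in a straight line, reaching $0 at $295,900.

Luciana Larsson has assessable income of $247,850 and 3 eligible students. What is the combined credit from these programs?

Tuition Credit: base = 3 × $530 = $1,590. income exceeds $197,800 by $50,050, which is 41 full-or-partial $1,250 increments; reduction = 41 × $20 = $820, leaving $770.
Solar Installation Rebate: $247,850 is at or below the $250,900 threshold, so the full $6,610 applies.
Total: $770 + $6,610 = $7,380.

$7,380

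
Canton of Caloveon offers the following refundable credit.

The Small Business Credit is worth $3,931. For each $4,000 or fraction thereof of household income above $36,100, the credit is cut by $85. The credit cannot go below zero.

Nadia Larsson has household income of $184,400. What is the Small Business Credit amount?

$701

Small Business Credit: income exceeds $36,100 by $148,300, which is 38 full-or-partial $4,000 increments; reduction = 38 × $85 = $3,230, leaving $701.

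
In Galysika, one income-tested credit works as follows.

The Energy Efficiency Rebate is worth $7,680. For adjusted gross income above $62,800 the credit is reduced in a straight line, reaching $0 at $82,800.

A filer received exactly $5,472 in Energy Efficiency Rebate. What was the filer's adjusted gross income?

$68,550

$5,472 is 5,472/7,680 of the full $7,680, so 2,208/7,680 of the $20,000 range has been used: income = $62,800 + $20,000 × 2,208/7,680 = $68,550.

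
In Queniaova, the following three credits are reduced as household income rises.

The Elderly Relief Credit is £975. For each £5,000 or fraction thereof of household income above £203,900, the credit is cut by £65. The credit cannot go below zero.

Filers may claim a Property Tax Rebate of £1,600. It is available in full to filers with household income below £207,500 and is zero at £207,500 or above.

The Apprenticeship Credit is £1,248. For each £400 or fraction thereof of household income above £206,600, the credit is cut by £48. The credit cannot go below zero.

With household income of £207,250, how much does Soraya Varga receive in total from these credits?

£3,662

Elderly Relief Credit: income exceeds £203,900 by £3,350, which is 1 full-or-partial £5,000 increment; reduction = 1 × £65 = £65, leaving £910.
Property Tax Rebate: £207,250 is below the £207,500 cutoff, so the full £1,600 applies.
Apprenticeship Credit: income exceeds £206,600 by £650, which is 2 full-or-partial £400 increments; reduction = 2 × £48 = £96, leaving £1,152.
Total: £910 + £1,600 + £1,152 = £3,662.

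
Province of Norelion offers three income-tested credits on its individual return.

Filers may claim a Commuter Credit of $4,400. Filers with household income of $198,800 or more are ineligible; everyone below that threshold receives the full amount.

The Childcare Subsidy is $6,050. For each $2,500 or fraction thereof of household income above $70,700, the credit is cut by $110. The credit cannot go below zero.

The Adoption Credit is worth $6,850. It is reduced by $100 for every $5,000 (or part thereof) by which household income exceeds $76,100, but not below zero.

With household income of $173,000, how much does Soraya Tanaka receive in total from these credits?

Commuter Credit: $173,000 is below the $198,800 cutoff, so the full $4,400 applies.
Childcare Subsidy: income exceeds $70,700 by $102,300, which is 41 full-or-partial $2,500 increments; reduction = 41 × $110 = $4,510, leaving $1,540.
Adoption Credit: income exceeds $76,100 by $96,900, which is 20 full-or-partial $5,000 increments; reduction = 20 × $100 = $2,000, leaving $4,850.
Total: $4,400 + $1,540 + $4,850 = $10,790.

$10,790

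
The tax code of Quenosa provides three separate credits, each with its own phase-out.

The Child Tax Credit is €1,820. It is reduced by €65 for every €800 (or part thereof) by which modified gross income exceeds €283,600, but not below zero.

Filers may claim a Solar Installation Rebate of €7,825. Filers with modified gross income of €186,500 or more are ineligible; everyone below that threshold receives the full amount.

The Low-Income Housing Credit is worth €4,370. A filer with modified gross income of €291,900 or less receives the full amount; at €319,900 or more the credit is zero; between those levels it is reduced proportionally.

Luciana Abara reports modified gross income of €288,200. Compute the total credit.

Child Tax Credit: income exceeds €283,600 by €4,600, which is 6 full-or-partial €800 increments; reduction = 6 × €65 = €390, leaving €1,430.
Solar Installation Rebate: €288,200 meets or exceeds the €186,500 cutoff, so the credit is €0.
Low-Income Housing Credit: €288,200 is at or below the €291,900 threshold, so the full €4,370 applies.
Total: €1,430 + €0 + €4,370 = €5,800.

€5,800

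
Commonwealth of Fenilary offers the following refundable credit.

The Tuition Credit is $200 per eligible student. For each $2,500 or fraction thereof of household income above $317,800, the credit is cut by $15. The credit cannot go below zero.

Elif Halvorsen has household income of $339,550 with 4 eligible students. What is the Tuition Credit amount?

Tuition Credit: base = 4 × $200 = $800. income exceeds $317,800 by $21,750, which is 9 full-or-partial $2,500 increments; reduction = 9 × $15 = $135, leaving $665.

$665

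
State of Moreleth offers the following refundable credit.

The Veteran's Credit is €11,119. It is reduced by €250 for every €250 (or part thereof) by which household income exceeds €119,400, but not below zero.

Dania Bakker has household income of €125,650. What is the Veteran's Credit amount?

Veteran's Credit: income exceeds €119,400 by €6,250, which is 25 full-or-partial €250 increments; reduction = 25 × €250 = €6,250, leaving €4,869.

€4,869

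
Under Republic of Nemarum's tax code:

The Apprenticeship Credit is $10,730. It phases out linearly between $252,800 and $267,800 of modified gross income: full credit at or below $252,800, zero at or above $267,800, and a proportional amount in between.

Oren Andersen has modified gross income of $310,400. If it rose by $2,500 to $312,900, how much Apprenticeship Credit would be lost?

At $310,400 — $310,400 is at or above $267,800, so the credit is $0.
At $312,900 — $312,900 is at or above $267,800, so the credit is $0.
Lost: $0 − $0 = $0.

$0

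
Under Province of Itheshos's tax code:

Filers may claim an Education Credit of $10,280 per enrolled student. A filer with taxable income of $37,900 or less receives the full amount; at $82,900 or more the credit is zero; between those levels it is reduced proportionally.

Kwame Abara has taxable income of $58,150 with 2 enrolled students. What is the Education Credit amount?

$11,308

Education Credit: base = 2 × $10,280 = $20,560. $58,150 is $20,250 into a $45,000 phase-out range, leaving 24,750/45,000 of the credit: $20,560 × 24,750/45,000 = $11,308.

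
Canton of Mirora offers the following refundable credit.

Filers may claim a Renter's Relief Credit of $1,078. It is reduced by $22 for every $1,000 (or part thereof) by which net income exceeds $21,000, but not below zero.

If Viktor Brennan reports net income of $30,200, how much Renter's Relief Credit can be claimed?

Renter's Relief Credit: income exceeds $21,000 by $9,200, which is 10 full-or-partial $1,000 increments; reduction = 10 × $22 = $220, leaving $858.

$858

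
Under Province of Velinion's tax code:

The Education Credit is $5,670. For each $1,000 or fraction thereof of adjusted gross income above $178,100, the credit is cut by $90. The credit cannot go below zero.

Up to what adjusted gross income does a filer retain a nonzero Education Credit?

$240,100

After 62 increments the reduction is 62 × $90 = $5,580, leaving $90; one more increment wipes it out. Increment 62 ends at excess 62 × $1,000 = $62,000, so the highest qualifying income is $178,100 + $62,000 = $240,100.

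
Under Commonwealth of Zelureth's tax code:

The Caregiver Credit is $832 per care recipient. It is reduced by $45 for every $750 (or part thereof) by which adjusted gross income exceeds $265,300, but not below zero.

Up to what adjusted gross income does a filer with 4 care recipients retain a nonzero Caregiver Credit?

$320,050

Full credit = 4 × $832 = $3,328.
After 73 increments the reduction is 73 × $45 = $3,285, leaving $43; one more increment wipes it out. Increment 73 ends at excess 73 × $750 = $54,750, so the highest qualifying income is $265,300 + $54,750 = $320,050.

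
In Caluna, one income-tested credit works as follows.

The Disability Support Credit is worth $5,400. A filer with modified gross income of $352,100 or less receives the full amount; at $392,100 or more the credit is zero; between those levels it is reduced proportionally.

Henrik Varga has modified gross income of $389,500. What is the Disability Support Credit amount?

Disability Support Credit: $389,500 is $37,400 into a $40,000 phase-out range, leaving 2,600/40,000 of the credit: $5,400 × 2,600/40,000 = $351.

$351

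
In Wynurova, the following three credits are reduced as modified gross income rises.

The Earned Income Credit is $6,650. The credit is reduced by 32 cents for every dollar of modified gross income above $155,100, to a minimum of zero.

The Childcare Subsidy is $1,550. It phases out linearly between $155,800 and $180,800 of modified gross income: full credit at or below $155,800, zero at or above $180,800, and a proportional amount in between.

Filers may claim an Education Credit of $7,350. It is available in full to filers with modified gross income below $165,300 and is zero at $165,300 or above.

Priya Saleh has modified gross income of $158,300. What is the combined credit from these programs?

Earned Income Credit: 32% of the $3,200 excess over $155,100 is $1,024; credit = $6,650 − $1,024 = $5,626.
Childcare Subsidy: $158,300 is $2,500 into a $25,000 phase-out range, leaving 22,500/25,000 of the credit: $1,550 × 22,500/25,000 = $1,395.
Education Credit: $158,300 is below the $165,300 cutoff, so the full $7,350 applies.
Total: $5,626 + $1,395 + $7,350 = $14,371.

$14,371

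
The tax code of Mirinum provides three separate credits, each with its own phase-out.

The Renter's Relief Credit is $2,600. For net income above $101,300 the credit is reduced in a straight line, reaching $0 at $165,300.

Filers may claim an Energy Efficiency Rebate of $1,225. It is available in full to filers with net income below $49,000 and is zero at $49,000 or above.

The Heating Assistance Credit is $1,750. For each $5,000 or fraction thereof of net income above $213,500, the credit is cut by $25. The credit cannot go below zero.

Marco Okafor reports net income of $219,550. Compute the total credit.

Renter's Relief Credit: $219,550 is at or above $165,300, so the credit is $0.
Energy Efficiency Rebate: $219,550 meets or exceeds the $49,000 cutoff, so the credit is $0.
Heating Assistance Credit: income exceeds $213,500 by $6,050, which is 2 full-or-partial $5,000 increments; reduction = 2 × $25 = $50, leaving $1,700.
Total: $0 + $0 + $1,700 = $1,700.

$1,700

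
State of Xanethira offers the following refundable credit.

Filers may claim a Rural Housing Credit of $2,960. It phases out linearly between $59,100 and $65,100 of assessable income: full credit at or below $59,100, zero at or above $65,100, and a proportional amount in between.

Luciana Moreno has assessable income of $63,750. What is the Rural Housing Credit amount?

Rural Housing Credit: $63,750 is $4,650 into a $6,000 phase-out range, leaving 1,350/6,000 of the credit: $2,960 × 1,350/6,000 = $666.

$666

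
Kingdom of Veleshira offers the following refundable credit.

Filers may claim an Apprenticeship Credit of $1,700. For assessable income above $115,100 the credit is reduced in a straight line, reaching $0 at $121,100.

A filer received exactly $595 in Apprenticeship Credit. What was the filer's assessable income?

$119,000

$595 is 595/1,700 of the full $1,700, so 1,105/1,700 of the $6,000 range has been used: income = $115,100 + $6,000 × 1,105/1,700 = $119,000.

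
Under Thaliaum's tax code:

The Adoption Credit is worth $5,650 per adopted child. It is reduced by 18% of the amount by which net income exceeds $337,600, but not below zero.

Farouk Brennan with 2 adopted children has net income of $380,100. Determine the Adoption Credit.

Adoption Credit: base = 2 × $5,650 = $11,300. 18% of the $42,500 excess over $337,600 is $7,650; credit = $11,300 − $7,650 = $3,650.

$3,650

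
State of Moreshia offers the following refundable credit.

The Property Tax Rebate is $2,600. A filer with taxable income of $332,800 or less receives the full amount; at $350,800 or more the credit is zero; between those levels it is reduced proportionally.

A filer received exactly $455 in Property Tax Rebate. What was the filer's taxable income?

$455 is 455/2,600 of the full $2,600, so 2,145/2,600 of the $18,000 range has been used: income = $332,800 + $18,000 × 2,145/2,600 = $347,650.

$347,650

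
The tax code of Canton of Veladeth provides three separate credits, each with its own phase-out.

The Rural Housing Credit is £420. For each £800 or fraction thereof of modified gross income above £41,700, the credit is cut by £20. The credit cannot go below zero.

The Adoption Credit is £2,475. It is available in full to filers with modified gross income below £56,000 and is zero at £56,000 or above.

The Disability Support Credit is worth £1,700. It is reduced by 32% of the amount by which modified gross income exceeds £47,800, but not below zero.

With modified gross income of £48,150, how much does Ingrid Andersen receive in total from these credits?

Rural Housing Credit: income exceeds £41,700 by £6,450, which is 9 full-or-partial £800 increments; reduction = 9 × £20 = £180, leaving £240.
Adoption Credit: £48,150 is below the £56,000 cutoff, so the full £2,475 applies.
Disability Support Credit: 32% of the £350 excess over £47,800 is £112; credit = £1,700 − £112 = £1,588.
Total: £240 + £2,475 + £1,588 = £4,303.

£4,303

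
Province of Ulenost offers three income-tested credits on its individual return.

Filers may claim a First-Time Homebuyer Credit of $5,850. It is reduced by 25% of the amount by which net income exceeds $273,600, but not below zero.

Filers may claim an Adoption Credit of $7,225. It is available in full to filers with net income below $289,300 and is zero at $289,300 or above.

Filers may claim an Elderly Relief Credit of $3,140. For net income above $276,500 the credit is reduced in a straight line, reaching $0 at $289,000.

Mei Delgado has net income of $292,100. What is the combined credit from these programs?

$1,225

First-Time Homebuyer Credit: 25% of the $18,500 excess over $273,600 is $4,625; credit = $5,850 − $4,625 = $1,225.
Adoption Credit: $292,100 meets or exceeds the $289,300 cutoff, so the credit is $0.
Elderly Relief Credit: $292,100 is at or above $289,000, so the credit is $0.
Total: $1,225 + $0 + $0 = $1,225.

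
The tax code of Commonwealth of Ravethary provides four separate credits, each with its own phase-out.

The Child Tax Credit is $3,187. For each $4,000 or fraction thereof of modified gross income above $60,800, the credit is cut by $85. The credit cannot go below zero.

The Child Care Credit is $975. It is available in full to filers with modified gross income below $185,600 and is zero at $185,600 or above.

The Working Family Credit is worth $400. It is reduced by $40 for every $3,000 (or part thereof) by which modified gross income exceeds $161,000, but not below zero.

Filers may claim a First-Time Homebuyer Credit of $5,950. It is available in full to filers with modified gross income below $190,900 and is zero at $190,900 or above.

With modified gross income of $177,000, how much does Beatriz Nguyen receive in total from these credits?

Child Tax Credit: income exceeds $60,800 by $116,200, which is 30 full-or-partial $4,000 increments; reduction = 30 × $85 = $2,550, leaving $637.
Child Care Credit: $177,000 is below the $185,600 cutoff, so the full $975 applies.
Working Family Credit: income exceeds $161,000 by $16,000, which is 6 full-or-partial $3,000 increments; reduction = 6 × $40 = $240, leaving $160.
First-Time Homebuyer Credit: $177,000 is below the $190,900 cutoff, so the full $5,950 applies.
Total: $637 + $975 + $160 + $5,950 = $7,722.

$7,722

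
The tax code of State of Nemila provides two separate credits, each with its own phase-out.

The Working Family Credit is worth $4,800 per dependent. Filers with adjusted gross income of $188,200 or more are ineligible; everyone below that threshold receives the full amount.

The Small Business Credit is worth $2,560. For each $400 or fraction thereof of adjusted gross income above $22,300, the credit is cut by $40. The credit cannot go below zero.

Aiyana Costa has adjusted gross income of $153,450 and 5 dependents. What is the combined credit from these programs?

$24,000

Working Family Credit: base = 5 × $4,800 = $24,000. $153,450 is below the $188,200 cutoff, so the full $24,000 applies.
Small Business Credit: income exceeds $22,300 by $131,150 → 328 increments × $40 = $13,120 ≥ base, so the credit is $0.
Total: $24,000 + $0 = $24,000.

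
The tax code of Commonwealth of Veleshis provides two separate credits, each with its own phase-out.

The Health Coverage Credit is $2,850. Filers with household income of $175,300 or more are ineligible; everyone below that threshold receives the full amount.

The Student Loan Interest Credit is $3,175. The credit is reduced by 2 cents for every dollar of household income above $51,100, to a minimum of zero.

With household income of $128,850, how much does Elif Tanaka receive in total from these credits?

Health Coverage Credit: $128,850 is below the $175,300 cutoff, so the full $2,850 applies.
Student Loan Interest Credit: 2% of the $77,750 excess over $51,100 is $1,555; credit = $3,175 − $1,555 = $1,620.
Total: $2,850 + $1,620 = $4,470.

$4,470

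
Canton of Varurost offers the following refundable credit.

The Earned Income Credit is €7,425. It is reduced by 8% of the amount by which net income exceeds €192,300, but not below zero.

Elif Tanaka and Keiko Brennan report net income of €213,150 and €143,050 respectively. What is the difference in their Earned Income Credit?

Elif (€213,150): Earned Income Credit: 8% of the €20,850 excess over €192,300 is €1,668; credit = €7,425 − €1,668 = €5,757.
Keiko (€143,050): Earned Income Credit: €143,050 is at or below the €192,300 threshold, so the full €7,425 applies.
Difference: |€5,757 − €7,425| = €1,668.

€1,668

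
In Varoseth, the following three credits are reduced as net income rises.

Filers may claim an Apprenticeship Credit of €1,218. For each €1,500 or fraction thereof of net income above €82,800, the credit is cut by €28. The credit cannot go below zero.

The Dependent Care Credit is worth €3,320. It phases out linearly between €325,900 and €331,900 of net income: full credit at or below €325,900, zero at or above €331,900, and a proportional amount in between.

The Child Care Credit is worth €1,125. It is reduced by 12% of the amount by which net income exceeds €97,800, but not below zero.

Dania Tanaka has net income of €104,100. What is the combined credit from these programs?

Apprenticeship Credit: income exceeds €82,800 by €21,300, which is 15 full-or-partial €1,500 increments; reduction = 15 × €28 = €420, leaving €798.
Dependent Care Credit: €104,100 is at or below the €325,900 threshold, so the full €3,320 applies.
Child Care Credit: 12% of the €6,300 excess over €97,800 is €756; credit = €1,125 − €756 = €369.
Total: €798 + €3,320 + €369 = €4,487.

€4,487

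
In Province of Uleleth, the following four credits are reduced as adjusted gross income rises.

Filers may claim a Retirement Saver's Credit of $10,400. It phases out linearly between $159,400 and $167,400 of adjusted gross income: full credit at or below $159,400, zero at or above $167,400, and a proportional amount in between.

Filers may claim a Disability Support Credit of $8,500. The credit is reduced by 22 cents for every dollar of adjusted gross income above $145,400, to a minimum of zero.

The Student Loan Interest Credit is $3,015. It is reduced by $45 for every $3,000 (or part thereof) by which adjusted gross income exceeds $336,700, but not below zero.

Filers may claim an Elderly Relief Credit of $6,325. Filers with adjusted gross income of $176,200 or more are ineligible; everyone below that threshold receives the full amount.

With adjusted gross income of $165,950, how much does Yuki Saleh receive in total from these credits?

Retirement Saver's Credit: $165,950 is $6,550 into a $8,000 phase-out range, leaving 1,450/8,000 of the credit: $10,400 × 1,450/8,000 = $1,885.
Disability Support Credit: 22% of the $20,550 excess over $145,400 is $4,521; credit = $8,500 − $4,521 = $3,979.
Student Loan Interest Credit: $165,950 is at or below the $336,700 threshold, so the full $3,015 applies.
Elderly Relief Credit: $165,950 is below the $176,200 cutoff, so the full $6,325 applies.
Total: $1,885 + $3,979 + $3,015 + $6,325 = $15,204.

$15,204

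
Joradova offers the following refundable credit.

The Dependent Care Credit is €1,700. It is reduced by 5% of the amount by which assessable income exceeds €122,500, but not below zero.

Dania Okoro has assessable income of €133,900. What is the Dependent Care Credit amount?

€1,130

Dependent Care Credit: 5% of the €11,400 excess over €122,500 is €570; credit = €1,700 − €570 = €1,130.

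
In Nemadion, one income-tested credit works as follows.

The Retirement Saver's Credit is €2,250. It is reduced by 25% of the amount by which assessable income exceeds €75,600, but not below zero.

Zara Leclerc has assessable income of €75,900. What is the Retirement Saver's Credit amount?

Retirement Saver's Credit: 25% of the €300 excess over €75,600 is €75; credit = €2,250 − €75 = €2,175.

€2,175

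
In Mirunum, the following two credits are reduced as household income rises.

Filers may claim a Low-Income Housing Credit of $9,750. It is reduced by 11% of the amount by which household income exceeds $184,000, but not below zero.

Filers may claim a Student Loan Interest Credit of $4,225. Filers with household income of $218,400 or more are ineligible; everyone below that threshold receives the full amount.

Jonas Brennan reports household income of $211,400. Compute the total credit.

Low-Income Housing Credit: 11% of the $27,400 excess over $184,000 is $3,014; credit = $9,750 − $3,014 = $6,736.
Student Loan Interest Credit: $211,400 is below the $218,400 cutoff, so the full $4,225 applies.
Total: $6,736 + $4,225 = $10,961.

$10,961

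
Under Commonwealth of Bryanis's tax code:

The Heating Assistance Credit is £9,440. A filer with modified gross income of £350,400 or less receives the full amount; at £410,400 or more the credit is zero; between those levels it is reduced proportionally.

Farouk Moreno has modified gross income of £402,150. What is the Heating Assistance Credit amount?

Heating Assistance Credit: £402,150 is £51,750 into a £60,000 phase-out range, leaving 8,250/60,000 of the credit: £9,440 × 8,250/60,000 = £1,298.

£1,298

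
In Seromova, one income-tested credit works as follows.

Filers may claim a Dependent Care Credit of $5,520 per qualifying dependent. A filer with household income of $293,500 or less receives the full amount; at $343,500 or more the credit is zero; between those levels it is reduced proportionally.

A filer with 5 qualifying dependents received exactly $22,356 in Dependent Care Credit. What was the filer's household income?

$303,000

Full credit = 5 × $5,520 = $27,600.
$22,356 is 22,356/27,600 of the full $27,600, so 5,244/27,600 of the $50,000 range has been used: income = $293,500 + $50,000 × 5,244/27,600 = $303,000.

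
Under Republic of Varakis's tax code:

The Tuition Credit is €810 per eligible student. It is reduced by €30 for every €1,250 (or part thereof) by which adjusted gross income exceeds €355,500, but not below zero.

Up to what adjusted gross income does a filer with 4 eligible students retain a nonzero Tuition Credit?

Full credit = 4 × €810 = €3,240.
After 107 increments the reduction is 107 × €30 = €3,210, leaving €30; one more increment wipes it out. Increment 107 ends at excess 107 × €1,250 = €133,750, so the highest qualifying income is €355,500 + €133,750 = €489,250.

€489,250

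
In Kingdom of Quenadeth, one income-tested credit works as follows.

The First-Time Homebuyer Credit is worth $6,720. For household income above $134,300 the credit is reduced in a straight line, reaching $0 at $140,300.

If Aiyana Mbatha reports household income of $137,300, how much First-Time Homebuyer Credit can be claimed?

$3,360

First-Time Homebuyer Credit: $137,300 is $3,000 into a $6,000 phase-out range, leaving 3,000/6,000 of the credit: $6,720 × 3,000/6,000 = $3,360.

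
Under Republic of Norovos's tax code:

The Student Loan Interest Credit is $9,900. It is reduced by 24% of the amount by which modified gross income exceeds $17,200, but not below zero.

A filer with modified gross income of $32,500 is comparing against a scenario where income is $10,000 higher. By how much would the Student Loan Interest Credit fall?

At $32,500 — 24% of the $15,300 excess over $17,200 is $3,672; credit = $9,900 − $3,672 = $6,228.
At $42,500 — 24% of the $25,300 excess over $17,200 is $6,072; credit = $9,900 − $6,072 = $3,828.
Lost: $6,228 − $3,828 = $2,400.

$2,400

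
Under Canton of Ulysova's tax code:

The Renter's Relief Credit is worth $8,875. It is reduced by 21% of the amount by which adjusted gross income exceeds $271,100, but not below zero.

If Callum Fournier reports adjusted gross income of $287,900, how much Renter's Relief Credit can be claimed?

Renter's Relief Credit: 21% of the $16,800 excess over $271,100 is $3,528; credit = $8,875 − $3,528 = $5,347.

$5,347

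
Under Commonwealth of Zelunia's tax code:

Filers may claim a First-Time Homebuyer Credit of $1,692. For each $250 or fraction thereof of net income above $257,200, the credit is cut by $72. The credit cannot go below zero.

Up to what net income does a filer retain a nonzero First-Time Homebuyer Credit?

After 23 increments the reduction is 23 × $72 = $1,656, leaving $36; one more increment wipes it out. Increment 23 ends at excess 23 × $250 = $5,750, so the highest qualifying income is $257,200 + $5,750 = $262,950.

$262,950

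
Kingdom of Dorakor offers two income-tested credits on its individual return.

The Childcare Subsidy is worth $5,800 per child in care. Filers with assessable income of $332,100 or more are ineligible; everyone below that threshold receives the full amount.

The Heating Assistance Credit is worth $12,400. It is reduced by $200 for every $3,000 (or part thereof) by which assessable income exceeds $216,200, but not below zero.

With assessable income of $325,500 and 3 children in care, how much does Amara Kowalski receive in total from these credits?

$22,400

Childcare Subsidy: base = 3 × $5,800 = $17,400. $325,500 is below the $332,100 cutoff, so the full $17,400 applies.
Heating Assistance Credit: income exceeds $216,200 by $109,300, which is 37 full-or-partial $3,000 increments; reduction = 37 × $200 = $7,400, leaving $5,000.
Total: $17,400 + $5,000 = $22,400.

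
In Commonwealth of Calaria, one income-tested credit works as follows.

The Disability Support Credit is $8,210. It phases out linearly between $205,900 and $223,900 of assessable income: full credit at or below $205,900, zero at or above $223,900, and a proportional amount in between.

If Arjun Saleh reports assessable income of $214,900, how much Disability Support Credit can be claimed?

Disability Support Credit: $214,900 is $9,000 into a $18,000 phase-out range, leaving 9,000/18,000 of the credit: $8,210 × 9,000/18,000 = $4,105.

$4,105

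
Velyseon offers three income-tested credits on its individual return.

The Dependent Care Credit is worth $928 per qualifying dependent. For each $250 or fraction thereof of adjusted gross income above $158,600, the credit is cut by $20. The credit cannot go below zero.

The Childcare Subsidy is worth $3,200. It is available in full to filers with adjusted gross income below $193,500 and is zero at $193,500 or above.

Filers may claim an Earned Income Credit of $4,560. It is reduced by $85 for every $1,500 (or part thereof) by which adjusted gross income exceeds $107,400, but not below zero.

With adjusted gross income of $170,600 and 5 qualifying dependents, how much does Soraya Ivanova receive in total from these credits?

Dependent Care Credit: base = 5 × $928 = $4,640. income exceeds $158,600 by $12,000, which is 48 full-or-partial $250 increments; reduction = 48 × $20 = $960, leaving $3,680.
Childcare Subsidy: $170,600 is below the $193,500 cutoff, so the full $3,200 applies.
Earned Income Credit: income exceeds $107,400 by $63,200, which is 43 full-or-partial $1,500 increments; reduction = 43 × $85 = $3,655, leaving $905.
Total: $3,680 + $3,200 + $905 = $7,785.

$7,785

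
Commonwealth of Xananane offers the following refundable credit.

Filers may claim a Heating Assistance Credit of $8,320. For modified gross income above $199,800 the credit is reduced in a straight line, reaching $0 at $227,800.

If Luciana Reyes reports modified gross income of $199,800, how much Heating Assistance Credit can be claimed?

Heating Assistance Credit: $199,800 is at or below the $199,800 threshold, so the full $8,320 applies.

$8,320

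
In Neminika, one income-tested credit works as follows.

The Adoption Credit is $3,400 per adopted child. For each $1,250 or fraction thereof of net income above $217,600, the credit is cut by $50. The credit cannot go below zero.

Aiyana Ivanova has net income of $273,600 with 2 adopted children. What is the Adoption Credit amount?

$4,550

Adoption Credit: base = 2 × $3,400 = $6,800. income exceeds $217,600 by $56,000, which is 45 full-or-partial $1,250 increments; reduction = 45 × $50 = $2,250, leaving $4,550.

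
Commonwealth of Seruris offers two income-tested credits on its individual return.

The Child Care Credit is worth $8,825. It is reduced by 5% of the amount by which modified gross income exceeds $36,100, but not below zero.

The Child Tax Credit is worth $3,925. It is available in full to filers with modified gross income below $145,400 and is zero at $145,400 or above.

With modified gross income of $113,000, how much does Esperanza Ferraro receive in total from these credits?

Child Care Credit: 5% of the $76,900 excess over $36,100 is $3,845; credit = $8,825 − $3,845 = $4,980.
Child Tax Credit: $113,000 is below the $145,400 cutoff, so the full $3,925 applies.
Total: $4,980 + $3,925 = $8,905.

$8,905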